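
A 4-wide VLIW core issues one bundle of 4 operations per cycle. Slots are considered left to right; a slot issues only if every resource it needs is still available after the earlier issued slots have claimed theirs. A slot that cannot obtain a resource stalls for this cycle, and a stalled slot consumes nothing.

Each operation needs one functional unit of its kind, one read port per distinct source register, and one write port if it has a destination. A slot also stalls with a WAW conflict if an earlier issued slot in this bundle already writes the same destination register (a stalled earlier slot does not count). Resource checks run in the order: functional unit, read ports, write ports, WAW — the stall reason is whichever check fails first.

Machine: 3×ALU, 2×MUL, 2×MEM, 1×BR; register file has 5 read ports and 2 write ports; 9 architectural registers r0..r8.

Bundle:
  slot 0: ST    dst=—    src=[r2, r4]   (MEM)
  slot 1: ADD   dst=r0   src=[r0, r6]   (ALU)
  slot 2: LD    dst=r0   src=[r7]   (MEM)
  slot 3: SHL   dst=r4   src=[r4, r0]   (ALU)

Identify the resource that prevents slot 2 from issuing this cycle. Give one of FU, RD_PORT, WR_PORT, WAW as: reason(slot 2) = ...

[0] MEM needs rd=2 wr=0: ok; after: ALU=3 MUL=2 MEM=1 BR=1, R=3, W=2
[1] ALU needs rd=2 wr=1: ok; after: ALU=2 MUL=2 MEM=1 BR=1, R=1, W=1
[2] MEM needs rd=1 wr=1: WAW; after: ALU=2 MUL=2 MEM=1 BR=1, R=1, W=1
[3] ALU needs rd=2 wr=1: RD_PORT; after: ALU=2 MUL=2 MEM=1 BR=1, R=1, W=1

reason(slot 2) = WAW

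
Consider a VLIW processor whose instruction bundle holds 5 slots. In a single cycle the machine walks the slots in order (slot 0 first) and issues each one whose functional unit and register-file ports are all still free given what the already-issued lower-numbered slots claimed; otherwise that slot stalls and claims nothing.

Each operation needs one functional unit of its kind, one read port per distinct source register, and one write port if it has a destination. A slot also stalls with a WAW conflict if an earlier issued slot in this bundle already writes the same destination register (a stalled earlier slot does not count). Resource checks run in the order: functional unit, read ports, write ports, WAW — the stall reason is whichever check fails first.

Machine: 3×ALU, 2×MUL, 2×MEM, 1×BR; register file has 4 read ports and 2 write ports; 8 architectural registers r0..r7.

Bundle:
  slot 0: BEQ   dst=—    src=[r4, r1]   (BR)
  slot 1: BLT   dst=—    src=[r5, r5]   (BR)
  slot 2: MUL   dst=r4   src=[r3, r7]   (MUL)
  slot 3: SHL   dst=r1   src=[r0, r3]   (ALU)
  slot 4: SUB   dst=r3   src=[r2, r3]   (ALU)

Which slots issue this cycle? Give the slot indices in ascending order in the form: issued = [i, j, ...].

issued = [0, 2]

slot 0 (BR): ISSUE — free A3,Mu2,Ld2,B0 rp2 wp2
slot 1 (BR): stall FU — free A3,Mu2,Ld2,B0 rp2 wp2
slot 2 (MUL): ISSUE — free A3,Mu1,Ld2,B0 rp0 wp1
slot 3 (ALU): stall RD_PORT — free A3,Mu1,Ld2,B0 rp0 wp1
slot 4 (ALU): stall RD_PORT — free A3,Mu1,Ld2,B0 rp0 wp1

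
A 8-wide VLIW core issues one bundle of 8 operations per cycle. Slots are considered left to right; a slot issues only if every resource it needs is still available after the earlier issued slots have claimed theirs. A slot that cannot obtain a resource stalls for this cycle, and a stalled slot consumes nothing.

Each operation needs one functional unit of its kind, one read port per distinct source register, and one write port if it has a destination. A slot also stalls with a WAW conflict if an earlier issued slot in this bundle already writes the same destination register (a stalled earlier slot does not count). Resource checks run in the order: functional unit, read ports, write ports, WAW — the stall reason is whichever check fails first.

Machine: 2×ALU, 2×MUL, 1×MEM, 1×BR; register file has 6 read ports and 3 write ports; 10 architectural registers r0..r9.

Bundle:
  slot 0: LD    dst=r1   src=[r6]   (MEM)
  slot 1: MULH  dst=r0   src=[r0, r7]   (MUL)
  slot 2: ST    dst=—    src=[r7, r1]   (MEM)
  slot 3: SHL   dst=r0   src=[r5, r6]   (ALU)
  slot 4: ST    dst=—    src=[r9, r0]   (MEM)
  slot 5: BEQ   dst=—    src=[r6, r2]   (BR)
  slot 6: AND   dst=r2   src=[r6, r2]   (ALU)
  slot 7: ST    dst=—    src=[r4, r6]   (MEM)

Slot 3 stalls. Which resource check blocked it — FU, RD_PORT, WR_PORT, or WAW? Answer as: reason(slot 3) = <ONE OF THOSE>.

reason(slot 3) = WAW

[0] MEM needs rd=1 wr=1: ok; after: ALU=2 MUL=2 MEM=0 BR=1, R=5, W=2
[1] MUL needs rd=2 wr=1: ok; after: ALU=2 MUL=1 MEM=0 BR=1, R=3, W=1
[2] MEM needs rd=2 wr=0: FU; after: ALU=2 MUL=1 MEM=0 BR=1, R=3, W=1
[3] ALU needs rd=2 wr=1: WAW; after: ALU=2 MUL=1 MEM=0 BR=1, R=3, W=1
[4] MEM needs rd=2 wr=0: FU; after: ALU=2 MUL=1 MEM=0 BR=1, R=3, W=1
[5] BR needs rd=2 wr=0: ok; after: ALU=2 MUL=1 MEM=0 BR=0, R=1, W=1
[6] ALU needs rd=2 wr=1: RD_PORT; after: ALU=2 MUL=1 MEM=0 BR=0, R=1, W=1
[7] MEM needs rd=2 wr=0: FU; after: ALU=2 MUL=1 MEM=0 BR=0, R=1, W=1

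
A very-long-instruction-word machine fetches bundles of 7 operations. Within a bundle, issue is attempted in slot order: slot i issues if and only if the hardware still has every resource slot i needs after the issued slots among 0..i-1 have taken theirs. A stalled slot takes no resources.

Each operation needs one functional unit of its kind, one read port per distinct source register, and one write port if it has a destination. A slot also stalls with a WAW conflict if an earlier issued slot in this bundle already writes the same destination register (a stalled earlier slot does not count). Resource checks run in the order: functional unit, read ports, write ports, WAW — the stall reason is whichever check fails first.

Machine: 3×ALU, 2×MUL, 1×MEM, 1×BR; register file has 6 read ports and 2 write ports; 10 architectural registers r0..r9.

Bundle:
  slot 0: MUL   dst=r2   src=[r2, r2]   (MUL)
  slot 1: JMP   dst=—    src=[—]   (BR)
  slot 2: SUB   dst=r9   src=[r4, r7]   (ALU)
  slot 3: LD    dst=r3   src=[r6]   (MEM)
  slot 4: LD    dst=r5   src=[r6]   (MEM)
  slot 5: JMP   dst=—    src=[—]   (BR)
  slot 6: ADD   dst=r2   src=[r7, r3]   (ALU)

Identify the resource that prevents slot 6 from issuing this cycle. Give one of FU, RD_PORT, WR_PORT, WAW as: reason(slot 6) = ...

reason(slot 6) = WR_PORT

[0] MUL needs rd=1 wr=1: ok; after: ALU=3 MUL=1 MEM=1 BR=1, R=5, W=1
[1] BR needs rd=0 wr=0: ok; after: ALU=3 MUL=1 MEM=1 BR=0, R=5, W=1
[2] ALU needs rd=2 wr=1: ok; after: ALU=2 MUL=1 MEM=1 BR=0, R=3, W=0
[3] MEM needs rd=1 wr=1: WR_PORT; after: ALU=2 MUL=1 MEM=1 BR=0, R=3, W=0
[4] MEM needs rd=1 wr=1: WR_PORT; after: ALU=2 MUL=1 MEM=1 BR=0, R=3, W=0
[5] BR needs rd=0 wr=0: FU; after: ALU=2 MUL=1 MEM=1 BR=0, R=3, W=0
[6] ALU needs rd=2 wr=1: WR_PORT; after: ALU=2 MUL=1 MEM=1 BR=0, R=3, W=0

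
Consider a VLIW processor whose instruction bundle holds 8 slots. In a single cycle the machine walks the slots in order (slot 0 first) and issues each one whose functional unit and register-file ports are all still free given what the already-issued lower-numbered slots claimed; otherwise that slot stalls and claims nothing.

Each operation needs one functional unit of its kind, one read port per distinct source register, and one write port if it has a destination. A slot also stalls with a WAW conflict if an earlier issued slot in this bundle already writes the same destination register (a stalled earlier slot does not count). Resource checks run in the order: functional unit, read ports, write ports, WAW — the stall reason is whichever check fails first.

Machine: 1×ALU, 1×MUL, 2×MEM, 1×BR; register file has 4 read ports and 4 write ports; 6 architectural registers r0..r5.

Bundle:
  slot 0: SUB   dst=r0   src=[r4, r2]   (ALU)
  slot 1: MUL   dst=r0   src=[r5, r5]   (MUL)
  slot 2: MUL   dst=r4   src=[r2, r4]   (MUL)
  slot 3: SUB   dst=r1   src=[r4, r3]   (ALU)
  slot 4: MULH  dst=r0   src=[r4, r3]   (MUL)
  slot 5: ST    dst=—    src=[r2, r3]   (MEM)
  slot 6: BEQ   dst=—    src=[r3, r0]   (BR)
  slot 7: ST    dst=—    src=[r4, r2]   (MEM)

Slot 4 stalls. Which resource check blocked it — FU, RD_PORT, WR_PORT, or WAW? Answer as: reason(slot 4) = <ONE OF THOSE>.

reason(slot 4) = FU

[0] ALU needs rd=2 wr=1: ok; after: ALU=0 MUL=1 MEM=2 BR=1, R=2, W=3
[1] MUL needs rd=1 wr=1: WAW; after: ALU=0 MUL=1 MEM=2 BR=1, R=2, W=3
[2] MUL needs rd=2 wr=1: ok; after: ALU=0 MUL=0 MEM=2 BR=1, R=0, W=2
[3] ALU needs rd=2 wr=1: FU; after: ALU=0 MUL=0 MEM=2 BR=1, R=0, W=2
[4] MUL needs rd=2 wr=1: FU; after: ALU=0 MUL=0 MEM=2 BR=1, R=0, W=2
[5] MEM needs rd=2 wr=0: RD_PORT; after: ALU=0 MUL=0 MEM=2 BR=1, R=0, W=2
[6] BR needs rd=2 wr=0: RD_PORT; after: ALU=0 MUL=0 MEM=2 BR=1, R=0, W=2
[7] MEM needs rd=2 wr=0: RD_PORT; after: ALU=0 MUL=0 MEM=2 BR=1, R=0, W=2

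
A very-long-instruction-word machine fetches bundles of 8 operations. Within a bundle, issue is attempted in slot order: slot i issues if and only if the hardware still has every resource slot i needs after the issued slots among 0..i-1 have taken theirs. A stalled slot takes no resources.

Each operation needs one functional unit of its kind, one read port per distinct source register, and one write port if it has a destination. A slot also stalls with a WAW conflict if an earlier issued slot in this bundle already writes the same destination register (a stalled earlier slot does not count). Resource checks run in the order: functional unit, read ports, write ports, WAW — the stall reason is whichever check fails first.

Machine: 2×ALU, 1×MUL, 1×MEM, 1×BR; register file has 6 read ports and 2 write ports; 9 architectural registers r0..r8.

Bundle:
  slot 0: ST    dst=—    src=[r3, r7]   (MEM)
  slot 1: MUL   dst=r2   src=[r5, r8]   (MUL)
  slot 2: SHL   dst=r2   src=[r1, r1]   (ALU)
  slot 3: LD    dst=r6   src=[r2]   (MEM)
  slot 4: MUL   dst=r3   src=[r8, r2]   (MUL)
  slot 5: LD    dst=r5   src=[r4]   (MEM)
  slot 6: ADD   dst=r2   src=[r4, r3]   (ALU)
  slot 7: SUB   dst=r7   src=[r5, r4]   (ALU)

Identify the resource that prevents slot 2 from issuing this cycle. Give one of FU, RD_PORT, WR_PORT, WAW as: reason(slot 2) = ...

reason(slot 2) = WAW

#0 MEM src=r3,r7 dispatched  <A:2 Mu:1 Ld:0 B:1 rd:4 wr:2>
#1 MUL src=r5,r8 dispatched  <A:2 Mu:0 Ld:0 B:1 rd:2 wr:1>
#2 ALU src=r1,r1 held:WAW  <A:2 Mu:0 Ld:0 B:1 rd:2 wr:1>
#3 MEM src=r2 held:FU  <A:2 Mu:0 Ld:0 B:1 rd:2 wr:1>
#4 MUL src=r8,r2 held:FU  <A:2 Mu:0 Ld:0 B:1 rd:2 wr:1>
#5 MEM src=r4 held:FU  <A:2 Mu:0 Ld:0 B:1 rd:2 wr:1>
#6 ALU src=r4,r3 held:WAW  <A:2 Mu:0 Ld:0 B:1 rd:2 wr:1>
#7 ALU src=r5,r4 dispatched  <A:1 Mu:0 Ld:0 B:1 rd:0 wr:0>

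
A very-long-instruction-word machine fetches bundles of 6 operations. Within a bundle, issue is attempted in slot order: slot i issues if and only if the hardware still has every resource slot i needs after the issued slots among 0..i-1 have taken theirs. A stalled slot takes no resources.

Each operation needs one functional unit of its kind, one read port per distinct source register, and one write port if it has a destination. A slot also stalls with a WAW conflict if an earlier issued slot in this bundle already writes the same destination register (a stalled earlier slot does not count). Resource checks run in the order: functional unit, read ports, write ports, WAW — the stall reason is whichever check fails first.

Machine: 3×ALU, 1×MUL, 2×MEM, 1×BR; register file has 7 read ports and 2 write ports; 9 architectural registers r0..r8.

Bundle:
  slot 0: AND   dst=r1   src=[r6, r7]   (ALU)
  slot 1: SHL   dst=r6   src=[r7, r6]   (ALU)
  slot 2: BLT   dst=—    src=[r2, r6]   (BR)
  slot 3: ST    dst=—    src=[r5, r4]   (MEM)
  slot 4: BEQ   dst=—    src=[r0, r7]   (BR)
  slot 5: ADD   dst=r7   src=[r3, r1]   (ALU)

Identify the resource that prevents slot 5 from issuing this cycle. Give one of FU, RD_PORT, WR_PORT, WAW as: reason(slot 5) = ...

#0 ALU src=r6,r7 dispatched  <A:2 Mu:1 Ld:2 B:1 rd:5 wr:1>
#1 ALU src=r7,r6 dispatched  <A:1 Mu:1 Ld:2 B:1 rd:3 wr:0>
#2 BR src=r2,r6 dispatched  <A:1 Mu:1 Ld:2 B:0 rd:1 wr:0>
#3 MEM src=r5,r4 held:RD_PORT  <A:1 Mu:1 Ld:2 B:0 rd:1 wr:0>
#4 BR src=r0,r7 held:FU  <A:1 Mu:1 Ld:2 B:0 rd:1 wr:0>
#5 ALU src=r3,r1 held:RD_PORT  <A:1 Mu:1 Ld:2 B:0 rd:1 wr:0>

reason(slot 5) = RD_PORT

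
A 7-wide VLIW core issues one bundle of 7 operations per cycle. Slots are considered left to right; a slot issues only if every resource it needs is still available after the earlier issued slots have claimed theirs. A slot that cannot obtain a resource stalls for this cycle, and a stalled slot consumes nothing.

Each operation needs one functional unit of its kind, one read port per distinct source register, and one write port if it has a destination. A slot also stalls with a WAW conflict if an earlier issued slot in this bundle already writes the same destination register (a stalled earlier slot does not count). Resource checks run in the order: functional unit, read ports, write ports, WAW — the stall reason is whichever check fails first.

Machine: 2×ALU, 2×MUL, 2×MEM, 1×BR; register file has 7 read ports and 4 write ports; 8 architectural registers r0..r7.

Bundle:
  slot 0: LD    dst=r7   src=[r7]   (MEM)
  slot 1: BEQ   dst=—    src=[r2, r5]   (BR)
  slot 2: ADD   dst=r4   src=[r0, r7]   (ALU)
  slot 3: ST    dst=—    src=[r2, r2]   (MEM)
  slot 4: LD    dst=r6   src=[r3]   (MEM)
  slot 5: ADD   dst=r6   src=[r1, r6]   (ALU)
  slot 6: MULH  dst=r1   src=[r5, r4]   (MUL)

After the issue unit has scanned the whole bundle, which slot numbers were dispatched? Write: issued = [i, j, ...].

slot 0 (MEM): ISSUE — free A2,Mu2,Ld1,B1 rp6 wp3
slot 1 (BR): ISSUE — free A2,Mu2,Ld1,B0 rp4 wp3
slot 2 (ALU): ISSUE — free A1,Mu2,Ld1,B0 rp2 wp2
slot 3 (MEM): ISSUE — free A1,Mu2,Ld0,B0 rp1 wp2
slot 4 (MEM): stall FU — free A1,Mu2,Ld0,B0 rp1 wp2
slot 5 (ALU): stall RD_PORT — free A1,Mu2,Ld0,B0 rp1 wp2
slot 6 (MUL): stall RD_PORT — free A1,Mu2,Ld0,B0 rp1 wp2

issued = [0, 1, 2, 3]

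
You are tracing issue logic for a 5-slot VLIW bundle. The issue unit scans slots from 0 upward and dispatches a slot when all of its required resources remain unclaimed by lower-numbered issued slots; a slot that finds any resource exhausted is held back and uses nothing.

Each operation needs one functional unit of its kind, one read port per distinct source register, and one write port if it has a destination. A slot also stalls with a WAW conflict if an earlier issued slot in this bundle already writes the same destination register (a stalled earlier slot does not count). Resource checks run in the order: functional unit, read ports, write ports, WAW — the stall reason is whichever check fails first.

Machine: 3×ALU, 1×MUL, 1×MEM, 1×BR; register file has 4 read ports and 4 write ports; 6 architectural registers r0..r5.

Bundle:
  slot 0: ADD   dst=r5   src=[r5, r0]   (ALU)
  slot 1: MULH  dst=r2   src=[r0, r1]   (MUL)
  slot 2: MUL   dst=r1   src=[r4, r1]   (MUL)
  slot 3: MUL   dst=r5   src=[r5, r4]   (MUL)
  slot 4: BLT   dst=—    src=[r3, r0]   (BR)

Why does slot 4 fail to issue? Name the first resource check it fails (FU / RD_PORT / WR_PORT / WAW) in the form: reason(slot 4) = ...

reason(slot 4) = RD_PORT

  0. ALU→r5 ⇒ go  {2A/1Mu/1Ld/1B | 2r 3w}
  1. MUL→r2 ⇒ go  {2A/0Mu/1Ld/1B | 0r 2w}
  2. MUL→r1 ⇒ no(FU)  {2A/0Mu/1Ld/1B | 0r 2w}
  3. MUL→r5 ⇒ no(FU)  {2A/0Mu/1Ld/1B | 0r 2w}
  4. BR ⇒ no(RD_PORT)  {2A/0Mu/1Ld/1B | 0r 2w}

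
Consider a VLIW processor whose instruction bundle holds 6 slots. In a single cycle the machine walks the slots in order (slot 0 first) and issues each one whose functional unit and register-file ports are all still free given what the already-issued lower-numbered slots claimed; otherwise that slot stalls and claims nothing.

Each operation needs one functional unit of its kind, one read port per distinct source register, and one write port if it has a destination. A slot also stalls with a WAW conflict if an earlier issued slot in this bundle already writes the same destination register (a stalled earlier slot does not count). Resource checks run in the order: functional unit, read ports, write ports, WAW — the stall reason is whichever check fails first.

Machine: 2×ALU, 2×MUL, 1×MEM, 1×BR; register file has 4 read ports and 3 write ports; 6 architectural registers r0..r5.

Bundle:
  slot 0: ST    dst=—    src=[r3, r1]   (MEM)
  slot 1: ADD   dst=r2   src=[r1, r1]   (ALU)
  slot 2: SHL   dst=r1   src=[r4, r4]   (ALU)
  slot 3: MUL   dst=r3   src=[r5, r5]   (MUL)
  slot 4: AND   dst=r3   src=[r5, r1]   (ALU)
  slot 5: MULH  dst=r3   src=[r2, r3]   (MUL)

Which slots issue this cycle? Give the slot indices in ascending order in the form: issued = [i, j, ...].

issued = [0, 1, 2]

[0] MEM needs rd=2 wr=0: ok; after: ALU=2 MUL=2 MEM=0 BR=1, R=2, W=3
[1] ALU needs rd=1 wr=1: ok; after: ALU=1 MUL=2 MEM=0 BR=1, R=1, W=2
[2] ALU needs rd=1 wr=1: ok; after: ALU=0 MUL=2 MEM=0 BR=1, R=0, W=1
[3] MUL needs rd=1 wr=1: RD_PORT; after: ALU=0 MUL=2 MEM=0 BR=1, R=0, W=1
[4] ALU needs rd=2 wr=1: FU; after: ALU=0 MUL=2 MEM=0 BR=1, R=0, W=1
[5] MUL needs rd=2 wr=1: RD_PORT; after: ALU=0 MUL=2 MEM=0 BR=1, R=0, W=1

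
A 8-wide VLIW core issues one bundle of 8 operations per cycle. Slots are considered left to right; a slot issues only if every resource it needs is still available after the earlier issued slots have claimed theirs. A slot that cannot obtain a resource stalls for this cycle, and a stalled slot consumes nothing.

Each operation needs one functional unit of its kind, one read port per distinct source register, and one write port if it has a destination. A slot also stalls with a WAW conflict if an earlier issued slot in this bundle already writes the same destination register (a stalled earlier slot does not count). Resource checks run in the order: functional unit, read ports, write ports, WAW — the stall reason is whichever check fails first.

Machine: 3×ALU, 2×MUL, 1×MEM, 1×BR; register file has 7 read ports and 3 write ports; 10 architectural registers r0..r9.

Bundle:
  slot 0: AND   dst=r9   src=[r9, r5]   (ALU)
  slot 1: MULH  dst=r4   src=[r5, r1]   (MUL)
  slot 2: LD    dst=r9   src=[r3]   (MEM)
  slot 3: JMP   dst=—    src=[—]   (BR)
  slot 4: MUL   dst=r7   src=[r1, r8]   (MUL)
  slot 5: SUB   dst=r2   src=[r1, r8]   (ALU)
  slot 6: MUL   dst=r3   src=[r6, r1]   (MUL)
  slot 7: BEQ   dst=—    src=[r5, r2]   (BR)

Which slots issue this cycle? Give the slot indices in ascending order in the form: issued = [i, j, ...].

issued = [0, 1, 3, 4]

  0. ALU→r9 ⇒ go  {2A/2Mu/1Ld/1B | 5r 2w}
  1. MUL→r4 ⇒ go  {2A/1Mu/1Ld/1B | 3r 1w}
  2. MEM→r9 ⇒ no(WAW)  {2A/1Mu/1Ld/1B | 3r 1w}
  3. BR ⇒ go  {2A/1Mu/1Ld/0B | 3r 1w}
  4. MUL→r7 ⇒ go  {2A/0Mu/1Ld/0B | 1r 0w}
  5. ALU→r2 ⇒ no(RD_PORT)  {2A/0Mu/1Ld/0B | 1r 0w}
  6. MUL→r3 ⇒ no(FU)  {2A/0Mu/1Ld/0B | 1r 0w}
  7. BR ⇒ no(FU)  {2A/0Mu/1Ld/0B | 1r 0w}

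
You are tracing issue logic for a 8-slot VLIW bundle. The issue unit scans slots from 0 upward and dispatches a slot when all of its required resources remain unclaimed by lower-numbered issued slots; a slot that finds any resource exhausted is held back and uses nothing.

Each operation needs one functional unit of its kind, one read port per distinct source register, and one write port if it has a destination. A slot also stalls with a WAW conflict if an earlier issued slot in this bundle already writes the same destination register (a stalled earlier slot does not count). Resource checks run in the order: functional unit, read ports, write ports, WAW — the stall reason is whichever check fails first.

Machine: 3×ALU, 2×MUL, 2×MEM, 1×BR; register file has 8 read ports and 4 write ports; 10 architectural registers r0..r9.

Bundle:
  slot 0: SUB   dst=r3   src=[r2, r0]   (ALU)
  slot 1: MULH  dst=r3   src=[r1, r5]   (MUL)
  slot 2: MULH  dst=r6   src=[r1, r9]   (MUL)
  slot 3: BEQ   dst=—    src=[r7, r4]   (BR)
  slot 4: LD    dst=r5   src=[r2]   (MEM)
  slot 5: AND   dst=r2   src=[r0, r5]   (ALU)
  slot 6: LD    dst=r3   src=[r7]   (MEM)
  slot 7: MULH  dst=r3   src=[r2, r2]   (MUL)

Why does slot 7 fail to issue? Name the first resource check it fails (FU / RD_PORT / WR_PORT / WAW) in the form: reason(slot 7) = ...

reason(slot 7) = WAW

(0) want 1×ALU +2rd +1wr — yes → AL2|MU2|ME2|BR1|rd6|wr3
(1) want 1×MUL +2rd +1wr — WAW → AL2|MU2|ME2|BR1|rd6|wr3
(2) want 1×MUL +2rd +1wr — yes → AL2|MU1|ME2|BR1|rd4|wr2
(3) want 1×BR +2rd +0wr — yes → AL2|MU1|ME2|BR0|rd2|wr2
(4) want 1×MEM +1rd +1wr — yes → AL2|MU1|ME1|BR0|rd1|wr1
(5) want 1×ALU +2rd +1wr — RD_PORT → AL2|MU1|ME1|BR0|rd1|wr1
(6) want 1×MEM +1rd +1wr — WAW → AL2|MU1|ME1|BR0|rd1|wr1
(7) want 1×MUL +1rd +1wr — WAW → AL2|MU1|ME1|BR0|rd1|wr1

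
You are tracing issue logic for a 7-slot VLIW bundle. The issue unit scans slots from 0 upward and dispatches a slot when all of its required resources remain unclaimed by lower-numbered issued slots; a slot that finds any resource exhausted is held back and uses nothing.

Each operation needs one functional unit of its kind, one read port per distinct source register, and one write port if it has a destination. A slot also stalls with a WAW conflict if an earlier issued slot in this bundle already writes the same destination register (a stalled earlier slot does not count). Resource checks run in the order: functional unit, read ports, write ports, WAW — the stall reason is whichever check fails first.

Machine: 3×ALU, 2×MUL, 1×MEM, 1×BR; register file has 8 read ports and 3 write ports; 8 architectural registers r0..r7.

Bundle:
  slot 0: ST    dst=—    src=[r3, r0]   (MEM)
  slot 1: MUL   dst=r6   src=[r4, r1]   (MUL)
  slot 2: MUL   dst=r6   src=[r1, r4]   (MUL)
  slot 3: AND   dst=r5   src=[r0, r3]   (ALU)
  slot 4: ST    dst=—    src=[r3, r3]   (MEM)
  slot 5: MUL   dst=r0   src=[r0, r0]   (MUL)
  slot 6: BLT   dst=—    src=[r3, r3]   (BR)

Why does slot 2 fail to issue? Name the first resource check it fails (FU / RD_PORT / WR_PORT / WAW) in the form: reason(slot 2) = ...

reason(slot 2) = WAW

(0) want 1×MEM +2rd +0wr — yes → AL3|MU2|ME0|BR1|rd6|wr3
(1) want 1×MUL +2rd +1wr — yes → AL3|MU1|ME0|BR1|rd4|wr2
(2) want 1×MUL +2rd +1wr — WAW → AL3|MU1|ME0|BR1|rd4|wr2
(3) want 1×ALU +2rd +1wr — yes → AL2|MU1|ME0|BR1|rd2|wr1
(4) want 1×MEM +1rd +0wr — FU → AL2|MU1|ME0|BR1|rd2|wr1
(5) want 1×MUL +1rd +1wr — yes → AL2|MU0|ME0|BR1|rd1|wr0
(6) want 1×BR +1rd +0wr — yes → AL2|MU0|ME0|BR0|rd0|wr0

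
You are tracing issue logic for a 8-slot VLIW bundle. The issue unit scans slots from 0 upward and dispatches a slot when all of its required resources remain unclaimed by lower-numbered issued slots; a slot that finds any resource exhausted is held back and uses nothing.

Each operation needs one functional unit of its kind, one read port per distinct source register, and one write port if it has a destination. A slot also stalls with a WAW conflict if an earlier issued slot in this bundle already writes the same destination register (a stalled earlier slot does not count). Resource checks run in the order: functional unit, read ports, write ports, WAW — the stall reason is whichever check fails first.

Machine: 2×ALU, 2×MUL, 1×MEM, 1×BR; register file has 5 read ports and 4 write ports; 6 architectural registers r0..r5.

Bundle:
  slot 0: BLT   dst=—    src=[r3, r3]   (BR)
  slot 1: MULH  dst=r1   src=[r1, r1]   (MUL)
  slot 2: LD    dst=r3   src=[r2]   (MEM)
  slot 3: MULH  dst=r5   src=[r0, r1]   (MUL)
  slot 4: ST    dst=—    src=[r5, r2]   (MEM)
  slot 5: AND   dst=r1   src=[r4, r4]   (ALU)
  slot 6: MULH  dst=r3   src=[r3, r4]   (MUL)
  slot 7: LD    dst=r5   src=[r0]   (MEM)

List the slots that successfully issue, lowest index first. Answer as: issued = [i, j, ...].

#0 BR src=r3,r3 dispatched  <A:2 Mu:2 Ld:1 B:0 rd:4 wr:4>
#1 MUL src=r1,r1 dispatched  <A:2 Mu:1 Ld:1 B:0 rd:3 wr:3>
#2 MEM src=r2 dispatched  <A:2 Mu:1 Ld:0 B:0 rd:2 wr:2>
#3 MUL src=r0,r1 dispatched  <A:2 Mu:0 Ld:0 B:0 rd:0 wr:1>
#4 MEM src=r5,r2 held:FU  <A:2 Mu:0 Ld:0 B:0 rd:0 wr:1>
#5 ALU src=r4,r4 held:RD_PORT  <A:2 Mu:0 Ld:0 B:0 rd:0 wr:1>
#6 MUL src=r3,r4 held:FU  <A:2 Mu:0 Ld:0 B:0 rd:0 wr:1>
#7 MEM src=r0 held:FU  <A:2 Mu:0 Ld:0 B:0 rd:0 wr:1>

issued = [0, 1, 2, 3]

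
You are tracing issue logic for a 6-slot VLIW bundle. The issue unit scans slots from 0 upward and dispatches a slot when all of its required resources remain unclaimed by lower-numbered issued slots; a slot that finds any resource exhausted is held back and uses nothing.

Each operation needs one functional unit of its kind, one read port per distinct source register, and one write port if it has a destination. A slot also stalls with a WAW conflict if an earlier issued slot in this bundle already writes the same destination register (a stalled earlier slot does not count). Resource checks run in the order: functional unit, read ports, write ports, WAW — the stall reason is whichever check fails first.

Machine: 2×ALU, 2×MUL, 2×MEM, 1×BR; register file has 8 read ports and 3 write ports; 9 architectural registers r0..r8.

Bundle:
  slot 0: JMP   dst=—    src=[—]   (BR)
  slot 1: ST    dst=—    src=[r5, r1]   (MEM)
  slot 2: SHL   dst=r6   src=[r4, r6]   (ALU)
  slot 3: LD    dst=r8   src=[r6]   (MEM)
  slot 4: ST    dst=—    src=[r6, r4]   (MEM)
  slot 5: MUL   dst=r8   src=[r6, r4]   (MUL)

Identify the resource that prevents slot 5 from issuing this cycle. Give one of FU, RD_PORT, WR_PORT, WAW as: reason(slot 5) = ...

#0 BR src=- dispatched  <A:2 Mu:2 Ld:2 B:0 rd:8 wr:3>
#1 MEM src=r5,r1 dispatched  <A:2 Mu:2 Ld:1 B:0 rd:6 wr:3>
#2 ALU src=r4,r6 dispatched  <A:1 Mu:2 Ld:1 B:0 rd:4 wr:2>
#3 MEM src=r6 dispatched  <A:1 Mu:2 Ld:0 B:0 rd:3 wr:1>
#4 MEM src=r6,r4 held:FU  <A:1 Mu:2 Ld:0 B:0 rd:3 wr:1>
#5 MUL src=r6,r4 held:WAW  <A:1 Mu:2 Ld:0 B:0 rd:3 wr:1>

reason(slot 5) = WAW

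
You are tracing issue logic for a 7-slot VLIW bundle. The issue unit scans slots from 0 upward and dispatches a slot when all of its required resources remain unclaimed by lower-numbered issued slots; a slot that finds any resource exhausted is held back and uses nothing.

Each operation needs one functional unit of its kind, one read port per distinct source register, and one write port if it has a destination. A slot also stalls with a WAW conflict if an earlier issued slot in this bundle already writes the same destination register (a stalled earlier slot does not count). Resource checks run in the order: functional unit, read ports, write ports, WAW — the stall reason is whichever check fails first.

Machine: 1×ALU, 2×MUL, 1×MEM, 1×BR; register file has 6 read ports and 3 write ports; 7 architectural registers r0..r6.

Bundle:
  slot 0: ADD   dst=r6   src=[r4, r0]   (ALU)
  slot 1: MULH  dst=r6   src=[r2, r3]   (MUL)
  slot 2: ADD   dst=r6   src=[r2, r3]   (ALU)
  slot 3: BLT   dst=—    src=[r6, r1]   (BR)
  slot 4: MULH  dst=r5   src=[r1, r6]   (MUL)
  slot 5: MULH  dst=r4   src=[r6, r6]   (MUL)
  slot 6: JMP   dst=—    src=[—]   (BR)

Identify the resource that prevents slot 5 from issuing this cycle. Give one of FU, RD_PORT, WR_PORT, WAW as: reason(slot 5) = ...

(0) want 1×ALU +2rd +1wr — yes → AL0|MU2|ME1|BR1|rd4|wr2
(1) want 1×MUL +2rd +1wr — WAW → AL0|MU2|ME1|BR1|rd4|wr2
(2) want 1×ALU +2rd +1wr — FU → AL0|MU2|ME1|BR1|rd4|wr2
(3) want 1×BR +2rd +0wr — yes → AL0|MU2|ME1|BR0|rd2|wr2
(4) want 1×MUL +2rd +1wr — yes → AL0|MU1|ME1|BR0|rd0|wr1
(5) want 1×MUL +1rd +1wr — RD_PORT → AL0|MU1|ME1|BR0|rd0|wr1
(6) want 1×BR +0rd +0wr — FU → AL0|MU1|ME1|BR0|rd0|wr1

reason(slot 5) = RD_PORT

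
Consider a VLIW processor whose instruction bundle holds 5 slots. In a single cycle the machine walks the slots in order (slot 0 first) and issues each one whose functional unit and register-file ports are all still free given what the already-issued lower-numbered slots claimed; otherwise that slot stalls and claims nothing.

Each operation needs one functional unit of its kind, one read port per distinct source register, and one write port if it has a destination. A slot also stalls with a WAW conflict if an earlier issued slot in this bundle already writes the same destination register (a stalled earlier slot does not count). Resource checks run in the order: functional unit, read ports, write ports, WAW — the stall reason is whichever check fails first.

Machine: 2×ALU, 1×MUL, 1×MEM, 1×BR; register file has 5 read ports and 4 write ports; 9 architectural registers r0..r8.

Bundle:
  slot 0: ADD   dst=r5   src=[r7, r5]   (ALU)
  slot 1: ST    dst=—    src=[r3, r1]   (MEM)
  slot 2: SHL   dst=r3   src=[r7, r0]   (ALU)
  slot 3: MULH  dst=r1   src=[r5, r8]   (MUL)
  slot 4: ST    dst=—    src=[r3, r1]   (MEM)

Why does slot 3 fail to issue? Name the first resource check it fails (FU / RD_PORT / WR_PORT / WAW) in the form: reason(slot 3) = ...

reason(slot 3) = RD_PORT

(0) want 1×ALU +2rd +1wr — yes → AL1|MU1|ME1|BR1|rd3|wr3
(1) want 1×MEM +2rd +0wr — yes → AL1|MU1|ME0|BR1|rd1|wr3
(2) want 1×ALU +2rd +1wr — RD_PORT → AL1|MU1|ME0|BR1|rd1|wr3
(3) want 1×MUL +2rd +1wr — RD_PORT → AL1|MU1|ME0|BR1|rd1|wr3
(4) want 1×MEM +2rd +0wr — FU → AL1|MU1|ME0|BR1|rd1|wr3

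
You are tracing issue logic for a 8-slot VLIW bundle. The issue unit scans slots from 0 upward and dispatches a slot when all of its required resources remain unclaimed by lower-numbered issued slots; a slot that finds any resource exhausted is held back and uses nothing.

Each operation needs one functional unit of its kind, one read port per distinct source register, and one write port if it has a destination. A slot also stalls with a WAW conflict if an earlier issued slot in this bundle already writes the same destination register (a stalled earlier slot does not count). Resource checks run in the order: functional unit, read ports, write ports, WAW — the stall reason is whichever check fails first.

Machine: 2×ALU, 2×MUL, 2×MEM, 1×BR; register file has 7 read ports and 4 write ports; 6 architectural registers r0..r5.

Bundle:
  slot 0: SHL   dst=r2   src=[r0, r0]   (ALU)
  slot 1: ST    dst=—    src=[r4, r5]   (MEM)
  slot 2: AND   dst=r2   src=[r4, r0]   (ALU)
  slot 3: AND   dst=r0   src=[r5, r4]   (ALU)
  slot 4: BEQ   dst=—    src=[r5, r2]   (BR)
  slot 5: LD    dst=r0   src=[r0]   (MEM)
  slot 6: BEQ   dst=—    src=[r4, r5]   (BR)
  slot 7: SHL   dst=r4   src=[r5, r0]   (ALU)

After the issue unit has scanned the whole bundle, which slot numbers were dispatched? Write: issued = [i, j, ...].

(0) want 1×ALU +1rd +1wr — yes → AL1|MU2|ME2|BR1|rd6|wr3
(1) want 1×MEM +2rd +0wr — yes → AL1|MU2|ME1|BR1|rd4|wr3
(2) want 1×ALU +2rd +1wr — WAW → AL1|MU2|ME1|BR1|rd4|wr3
(3) want 1×ALU +2rd +1wr — yes → AL0|MU2|ME1|BR1|rd2|wr2
(4) want 1×BR +2rd +0wr — yes → AL0|MU2|ME1|BR0|rd0|wr2
(5) want 1×MEM +1rd +1wr — RD_PORT → AL0|MU2|ME1|BR0|rd0|wr2
(6) want 1×BR +2rd +0wr — FU → AL0|MU2|ME1|BR0|rd0|wr2
(7) want 1×ALU +2rd +1wr — FU → AL0|MU2|ME1|BR0|rd0|wr2

issued = [0, 1, 3, 4]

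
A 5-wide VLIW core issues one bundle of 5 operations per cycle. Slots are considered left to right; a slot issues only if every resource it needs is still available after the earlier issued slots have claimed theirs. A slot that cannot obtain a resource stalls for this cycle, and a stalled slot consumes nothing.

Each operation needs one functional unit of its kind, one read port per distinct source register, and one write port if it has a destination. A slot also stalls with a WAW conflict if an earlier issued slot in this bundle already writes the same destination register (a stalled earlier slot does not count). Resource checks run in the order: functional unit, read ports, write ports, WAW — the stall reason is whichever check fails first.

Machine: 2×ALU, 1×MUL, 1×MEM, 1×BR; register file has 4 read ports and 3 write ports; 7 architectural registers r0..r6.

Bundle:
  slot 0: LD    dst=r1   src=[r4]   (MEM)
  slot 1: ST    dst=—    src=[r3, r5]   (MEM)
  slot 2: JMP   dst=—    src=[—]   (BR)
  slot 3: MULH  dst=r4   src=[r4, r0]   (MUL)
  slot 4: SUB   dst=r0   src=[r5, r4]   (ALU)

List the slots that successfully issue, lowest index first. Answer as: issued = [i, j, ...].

(0) want 1×MEM +1rd +1wr — yes → AL2|MU1|ME0|BR1|rd3|wr2
(1) want 1×MEM +2rd +0wr — FU → AL2|MU1|ME0|BR1|rd3|wr2
(2) want 1×BR +0rd +0wr — yes → AL2|MU1|ME0|BR0|rd3|wr2
(3) want 1×MUL +2rd +1wr — yes → AL2|MU0|ME0|BR0|rd1|wr1
(4) want 1×ALU +2rd +1wr — RD_PORT → AL2|MU0|ME0|BR0|rd1|wr1

issued = [0, 2, 3]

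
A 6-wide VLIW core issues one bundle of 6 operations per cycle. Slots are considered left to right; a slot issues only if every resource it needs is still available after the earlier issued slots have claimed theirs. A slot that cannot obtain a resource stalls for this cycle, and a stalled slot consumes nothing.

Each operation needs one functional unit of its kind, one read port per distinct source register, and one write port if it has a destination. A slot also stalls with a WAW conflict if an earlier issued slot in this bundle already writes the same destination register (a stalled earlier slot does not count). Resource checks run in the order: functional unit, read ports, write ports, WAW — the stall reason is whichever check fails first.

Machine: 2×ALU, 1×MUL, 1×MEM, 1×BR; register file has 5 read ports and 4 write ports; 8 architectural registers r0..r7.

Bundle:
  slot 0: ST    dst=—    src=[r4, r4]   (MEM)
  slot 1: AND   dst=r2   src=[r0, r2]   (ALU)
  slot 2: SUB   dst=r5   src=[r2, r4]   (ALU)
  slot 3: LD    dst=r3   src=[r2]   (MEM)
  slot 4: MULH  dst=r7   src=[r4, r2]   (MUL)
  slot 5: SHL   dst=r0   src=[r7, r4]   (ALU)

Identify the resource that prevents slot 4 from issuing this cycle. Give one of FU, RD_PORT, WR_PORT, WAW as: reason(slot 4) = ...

reason(slot 4) = RD_PORT

[0] MEM needs rd=1 wr=0: ok; after: ALU=2 MUL=1 MEM=0 BR=1, R=4, W=4
[1] ALU needs rd=2 wr=1: ok; after: ALU=1 MUL=1 MEM=0 BR=1, R=2, W=3
[2] ALU needs rd=2 wr=1: ok; after: ALU=0 MUL=1 MEM=0 BR=1, R=0, W=2
[3] MEM needs rd=1 wr=1: FU; after: ALU=0 MUL=1 MEM=0 BR=1, R=0, W=2
[4] MUL needs rd=2 wr=1: RD_PORT; after: ALU=0 MUL=1 MEM=0 BR=1, R=0, W=2
[5] ALU needs rd=2 wr=1: FU; after: ALU=0 MUL=1 MEM=0 BR=1, R=0, W=2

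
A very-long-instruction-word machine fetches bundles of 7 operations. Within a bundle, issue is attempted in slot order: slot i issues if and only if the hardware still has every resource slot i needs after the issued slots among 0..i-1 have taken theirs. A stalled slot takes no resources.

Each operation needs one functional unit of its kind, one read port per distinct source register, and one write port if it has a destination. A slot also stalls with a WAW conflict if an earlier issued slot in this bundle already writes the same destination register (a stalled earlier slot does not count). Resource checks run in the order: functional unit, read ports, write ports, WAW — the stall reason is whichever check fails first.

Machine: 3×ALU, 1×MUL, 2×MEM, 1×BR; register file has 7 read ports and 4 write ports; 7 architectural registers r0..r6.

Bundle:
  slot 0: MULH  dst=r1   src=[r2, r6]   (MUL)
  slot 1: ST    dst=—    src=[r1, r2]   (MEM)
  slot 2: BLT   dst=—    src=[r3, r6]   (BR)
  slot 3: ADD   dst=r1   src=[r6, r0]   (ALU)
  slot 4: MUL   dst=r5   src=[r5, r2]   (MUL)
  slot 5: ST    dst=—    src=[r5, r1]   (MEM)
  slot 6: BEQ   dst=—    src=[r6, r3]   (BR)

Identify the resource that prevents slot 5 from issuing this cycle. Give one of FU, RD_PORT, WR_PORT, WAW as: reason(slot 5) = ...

[0] MUL needs rd=2 wr=1: ok; after: ALU=3 MUL=0 MEM=2 BR=1, R=5, W=3
[1] MEM needs rd=2 wr=0: ok; after: ALU=3 MUL=0 MEM=1 BR=1, R=3, W=3
[2] BR needs rd=2 wr=0: ok; after: ALU=3 MUL=0 MEM=1 BR=0, R=1, W=3
[3] ALU needs rd=2 wr=1: RD_PORT; after: ALU=3 MUL=0 MEM=1 BR=0, R=1, W=3
[4] MUL needs rd=2 wr=1: FU; after: ALU=3 MUL=0 MEM=1 BR=0, R=1, W=3
[5] MEM needs rd=2 wr=0: RD_PORT; after: ALU=3 MUL=0 MEM=1 BR=0, R=1, W=3
[6] BR needs rd=2 wr=0: FU; after: ALU=3 MUL=0 MEM=1 BR=0, R=1, W=3

reason(slot 5) = RD_PORT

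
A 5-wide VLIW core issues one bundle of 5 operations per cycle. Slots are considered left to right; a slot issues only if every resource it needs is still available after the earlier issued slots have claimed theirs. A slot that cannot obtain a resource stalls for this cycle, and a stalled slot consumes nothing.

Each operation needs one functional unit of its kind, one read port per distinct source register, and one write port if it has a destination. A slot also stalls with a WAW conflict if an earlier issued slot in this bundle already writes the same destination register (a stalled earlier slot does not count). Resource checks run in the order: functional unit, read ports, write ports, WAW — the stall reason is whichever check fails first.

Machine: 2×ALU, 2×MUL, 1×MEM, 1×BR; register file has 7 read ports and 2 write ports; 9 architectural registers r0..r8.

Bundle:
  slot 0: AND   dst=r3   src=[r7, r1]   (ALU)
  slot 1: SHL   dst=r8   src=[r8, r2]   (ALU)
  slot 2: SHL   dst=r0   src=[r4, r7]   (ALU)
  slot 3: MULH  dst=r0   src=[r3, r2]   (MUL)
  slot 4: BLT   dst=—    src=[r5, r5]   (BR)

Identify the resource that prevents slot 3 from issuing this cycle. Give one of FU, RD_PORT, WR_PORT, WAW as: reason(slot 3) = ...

[0] ALU needs rd=2 wr=1: ok; after: ALU=1 MUL=2 MEM=1 BR=1, R=5, W=1
[1] ALU needs rd=2 wr=1: ok; after: ALU=0 MUL=2 MEM=1 BR=1, R=3, W=0
[2] ALU needs rd=2 wr=1: FU; after: ALU=0 MUL=2 MEM=1 BR=1, R=3, W=0
[3] MUL needs rd=2 wr=1: WR_PORT; after: ALU=0 MUL=2 MEM=1 BR=1, R=3, W=0
[4] BR needs rd=1 wr=0: ok; after: ALU=0 MUL=2 MEM=1 BR=0, R=2, W=0

reason(slot 3) = WR_PORT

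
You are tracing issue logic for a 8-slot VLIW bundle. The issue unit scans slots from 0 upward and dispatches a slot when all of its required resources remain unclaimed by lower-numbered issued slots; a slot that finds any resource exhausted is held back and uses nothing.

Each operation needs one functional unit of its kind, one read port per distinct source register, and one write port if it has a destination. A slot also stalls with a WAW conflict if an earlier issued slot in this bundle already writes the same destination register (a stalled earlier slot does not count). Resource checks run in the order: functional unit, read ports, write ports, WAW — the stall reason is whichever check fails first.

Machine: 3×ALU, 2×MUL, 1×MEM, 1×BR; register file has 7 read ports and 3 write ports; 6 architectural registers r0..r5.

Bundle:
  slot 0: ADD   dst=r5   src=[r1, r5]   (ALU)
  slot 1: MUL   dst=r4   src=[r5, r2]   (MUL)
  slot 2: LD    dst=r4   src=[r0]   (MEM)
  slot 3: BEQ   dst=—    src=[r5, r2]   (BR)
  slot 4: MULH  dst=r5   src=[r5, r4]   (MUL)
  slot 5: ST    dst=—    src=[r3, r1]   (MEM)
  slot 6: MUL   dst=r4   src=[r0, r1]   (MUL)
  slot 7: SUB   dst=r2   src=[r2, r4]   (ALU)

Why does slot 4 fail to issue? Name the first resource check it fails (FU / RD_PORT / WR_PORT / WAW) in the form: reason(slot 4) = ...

  0. ALU→r5 ⇒ go  {2A/2Mu/1Ld/1B | 5r 2w}
  1. MUL→r4 ⇒ go  {2A/1Mu/1Ld/1B | 3r 1w}
  2. MEM→r4 ⇒ no(WAW)  {2A/1Mu/1Ld/1B | 3r 1w}
  3. BR ⇒ go  {2A/1Mu/1Ld/0B | 1r 1w}
  4. MUL→r5 ⇒ no(RD_PORT)  {2A/1Mu/1Ld/0B | 1r 1w}
  5. MEM ⇒ no(RD_PORT)  {2A/1Mu/1Ld/0B | 1r 1w}
  6. MUL→r4 ⇒ no(RD_PORT)  {2A/1Mu/1Ld/0B | 1r 1w}
  7. ALU→r2 ⇒ no(RD_PORT)  {2A/1Mu/1Ld/0B | 1r 1w}

reason(slot 4) = RD_PORT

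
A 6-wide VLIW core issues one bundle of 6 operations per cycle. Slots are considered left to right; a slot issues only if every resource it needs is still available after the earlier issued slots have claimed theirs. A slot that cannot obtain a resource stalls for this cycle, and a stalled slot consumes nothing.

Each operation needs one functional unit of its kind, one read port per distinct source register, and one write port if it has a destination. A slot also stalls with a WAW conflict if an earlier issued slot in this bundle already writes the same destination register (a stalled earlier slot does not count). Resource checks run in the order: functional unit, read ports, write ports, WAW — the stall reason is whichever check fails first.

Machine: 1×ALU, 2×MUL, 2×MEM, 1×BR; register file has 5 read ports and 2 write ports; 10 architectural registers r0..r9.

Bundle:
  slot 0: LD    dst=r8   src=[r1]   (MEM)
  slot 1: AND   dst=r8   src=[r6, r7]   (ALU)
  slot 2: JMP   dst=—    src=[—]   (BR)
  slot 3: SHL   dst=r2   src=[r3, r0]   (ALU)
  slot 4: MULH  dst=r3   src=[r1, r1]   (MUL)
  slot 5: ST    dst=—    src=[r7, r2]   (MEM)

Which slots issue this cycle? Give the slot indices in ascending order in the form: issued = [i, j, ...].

issued = [0, 2, 3, 5]

  0. MEM→r8 ⇒ go  {1A/2Mu/1Ld/1B | 4r 1w}
  1. ALU→r8 ⇒ no(WAW)  {1A/2Mu/1Ld/1B | 4r 1w}
  2. BR ⇒ go  {1A/2Mu/1Ld/0B | 4r 1w}
  3. ALU→r2 ⇒ go  {0A/2Mu/1Ld/0B | 2r 0w}
  4. MUL→r3 ⇒ no(WR_PORT)  {0A/2Mu/1Ld/0B | 2r 0w}
  5. MEM ⇒ go  {0A/2Mu/0Ld/0B | 0r 0w}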